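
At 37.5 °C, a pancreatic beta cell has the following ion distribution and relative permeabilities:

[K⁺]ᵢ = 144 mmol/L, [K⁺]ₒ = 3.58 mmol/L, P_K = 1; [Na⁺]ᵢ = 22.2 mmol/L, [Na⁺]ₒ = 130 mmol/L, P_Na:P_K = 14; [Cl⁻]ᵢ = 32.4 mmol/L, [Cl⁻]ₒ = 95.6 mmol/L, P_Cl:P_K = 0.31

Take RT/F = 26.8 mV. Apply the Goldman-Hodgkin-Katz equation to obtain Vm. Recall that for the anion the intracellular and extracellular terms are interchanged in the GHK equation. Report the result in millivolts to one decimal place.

Vm = 26.8 · ln[(Σ P·[cation]ₒ + Σ P·[anion]ᵢ) / (Σ P·[cation]ᵢ + Σ P·[anion]ₒ)]
Numerator = 1×3.58 + 14×130 + 0.31×32.4 = 1834
Denominator = 1×144 + 14×22.2 + 0.31×95.6 = 484.4
Vm = 26.8 · ln(3.7851) = 26.8 × (1.3311) = 35.67 mV

35.7 mV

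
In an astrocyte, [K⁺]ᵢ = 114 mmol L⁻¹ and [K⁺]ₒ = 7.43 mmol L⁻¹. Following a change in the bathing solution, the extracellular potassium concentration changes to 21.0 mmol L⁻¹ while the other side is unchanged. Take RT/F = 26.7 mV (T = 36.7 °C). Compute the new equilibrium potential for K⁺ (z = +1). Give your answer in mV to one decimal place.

-45.2 mV

After the shift: [K⁺]_out = 21.0, [K⁺]_in = 114 mmol L⁻¹.
E_new = (26.7/1)·ln(21.0/114) = 26.70 · (-1.6917) = -45.17 mV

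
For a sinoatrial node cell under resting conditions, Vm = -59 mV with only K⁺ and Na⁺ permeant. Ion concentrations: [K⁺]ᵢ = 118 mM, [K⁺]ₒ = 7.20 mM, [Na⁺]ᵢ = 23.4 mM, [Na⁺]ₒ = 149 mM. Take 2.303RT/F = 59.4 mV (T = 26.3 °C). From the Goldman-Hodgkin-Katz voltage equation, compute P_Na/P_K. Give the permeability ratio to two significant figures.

Let α = P_Na/P_K. GHK: Vm = 59.4·log₁₀[(Kₒ + α·Naₒ)/(Kᵢ + α·Naᵢ)].
10^(Vm/59.4) = 10^(-59.0/59.4) = 0.10156
So 0.10156·(Kᵢ + α·Naᵢ) = Kₒ + α·Naₒ → α = (0.10156·118.0 − 7.2) / (149.0 − 0.10156·23.4)
α = (11.98 − 7.2) / (149.0 − 2.377) = 4.784/146.6 = 0.03263

0.033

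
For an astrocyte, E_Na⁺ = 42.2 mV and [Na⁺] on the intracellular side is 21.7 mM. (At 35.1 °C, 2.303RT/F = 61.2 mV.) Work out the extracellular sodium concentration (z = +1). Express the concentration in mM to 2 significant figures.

110 mM

Nernst: E = (61.2/1) · log₁₀([out]/[in]), so log₁₀([out]/[in]) = 42.2 × 1 / 61.2 = 0.6895.
[out]/[in] = 10^(0.6895) = 4.893.
[out] = 4.893 × 21.7 = 106.2 mM.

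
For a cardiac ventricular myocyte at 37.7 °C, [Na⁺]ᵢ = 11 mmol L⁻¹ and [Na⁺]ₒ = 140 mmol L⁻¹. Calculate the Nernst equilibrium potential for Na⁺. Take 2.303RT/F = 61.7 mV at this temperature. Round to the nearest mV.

E = (61.7/z) · log₁₀([Na⁺]_out/[Na⁺]_in) with z = +1.
= (61.7/1) · log₁₀(140/11) = 61.70 · log₁₀(12.73)
= 61.70 · (1.1047) = 68.16 mV

68 mV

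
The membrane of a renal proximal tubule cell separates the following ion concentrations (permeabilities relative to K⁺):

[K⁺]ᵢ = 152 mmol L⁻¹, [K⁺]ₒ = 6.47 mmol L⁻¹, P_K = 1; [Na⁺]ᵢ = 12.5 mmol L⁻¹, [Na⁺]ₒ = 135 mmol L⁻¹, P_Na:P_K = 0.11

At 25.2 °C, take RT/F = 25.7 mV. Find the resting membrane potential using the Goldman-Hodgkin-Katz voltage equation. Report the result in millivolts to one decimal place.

Vm = 25.7 · ln[(Σ P·[cation]ₒ + Σ P·[anion]ᵢ) / (Σ P·[cation]ᵢ + Σ P·[anion]ₒ)]
Numerator = 1×6.47 + 0.11×135 = 21.32
Denominator = 1×152 + 0.11×12.5 = 153.4
Vm = 25.7 · ln(0.13901) = 25.7 × (-1.9732) = -50.71 mV

-50.7 mV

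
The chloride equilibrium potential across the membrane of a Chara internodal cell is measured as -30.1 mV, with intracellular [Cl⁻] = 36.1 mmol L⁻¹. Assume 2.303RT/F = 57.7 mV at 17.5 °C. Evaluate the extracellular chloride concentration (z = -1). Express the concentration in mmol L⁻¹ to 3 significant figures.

120 mmol L⁻¹

Nernst: E = (57.7/-1) · log₁₀([out]/[in]), so log₁₀([out]/[in]) = -30.1 × -1 / 57.7 = 0.5217.
[out]/[in] = 10^(0.5217) = 3.324.
[out] = 3.324 × 36.1 = 120 mmol L⁻¹.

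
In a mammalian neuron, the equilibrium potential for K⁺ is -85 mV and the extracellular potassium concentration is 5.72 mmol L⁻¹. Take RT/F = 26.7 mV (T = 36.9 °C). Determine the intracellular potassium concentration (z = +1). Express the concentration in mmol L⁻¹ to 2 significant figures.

Nernst: E = (26.7/1) · ln([out]/[in]), so ln([out]/[in]) = -85.0 × 1 / 26.7 = -3.1835.
[out]/[in] = e^(-3.1835) = 0.04144.
[in] = 5.72 / 0.04144 = 138 mmol L⁻¹.

140 mmol L⁻¹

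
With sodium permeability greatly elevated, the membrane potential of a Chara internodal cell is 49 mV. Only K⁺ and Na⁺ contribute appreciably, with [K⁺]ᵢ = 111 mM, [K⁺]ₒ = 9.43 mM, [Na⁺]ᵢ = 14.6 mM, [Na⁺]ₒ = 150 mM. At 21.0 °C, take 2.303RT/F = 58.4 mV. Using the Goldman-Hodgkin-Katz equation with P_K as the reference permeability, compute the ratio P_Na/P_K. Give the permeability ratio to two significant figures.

15

Let α = P_Na/P_K. GHK: Vm = 58.4·log₁₀[(Kₒ + α·Naₒ)/(Kᵢ + α·Naᵢ)].
10^(Vm/58.4) = 10^(49.0/58.4) = 6.9031
So 6.9031·(Kᵢ + α·Naᵢ) = Kₒ + α·Naₒ → α = (6.9031·111.0 − 9.43) / (150.0 − 6.9031·14.6)
α = (766.2 − 9.43) / (150.0 − 100.8) = 756.8/49.22 = 15.38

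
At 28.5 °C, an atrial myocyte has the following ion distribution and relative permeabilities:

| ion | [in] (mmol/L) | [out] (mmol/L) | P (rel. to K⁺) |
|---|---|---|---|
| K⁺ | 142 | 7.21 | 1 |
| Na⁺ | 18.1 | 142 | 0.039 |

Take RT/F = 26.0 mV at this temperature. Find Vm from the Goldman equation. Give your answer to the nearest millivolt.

Vm = 26.0 · ln[(Σ P·[cation]ₒ + Σ P·[anion]ᵢ) / (Σ P·[cation]ᵢ + Σ P·[anion]ₒ)]
Numerator = 1×7.21 + 0.039×142 = 12.75
Denominator = 1×142 + 0.039×18.1 = 142.7
Vm = 26.0 · ln(0.089331) = 26.0 × (-2.4154) = -62.80 mV

-63 mV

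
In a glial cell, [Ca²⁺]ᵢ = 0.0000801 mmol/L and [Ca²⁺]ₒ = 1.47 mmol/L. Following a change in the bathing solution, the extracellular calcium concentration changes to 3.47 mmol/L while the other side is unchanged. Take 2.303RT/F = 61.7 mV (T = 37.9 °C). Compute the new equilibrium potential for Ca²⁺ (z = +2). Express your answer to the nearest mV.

After the shift: [Ca²⁺]_out = 3.47, [Ca²⁺]_in = 0.0000801 mmol/L.
E_new = (61.7/2)·log₁₀(3.47/0.0000801) = 30.85 · (4.6367) = 143.04 mV

143 mV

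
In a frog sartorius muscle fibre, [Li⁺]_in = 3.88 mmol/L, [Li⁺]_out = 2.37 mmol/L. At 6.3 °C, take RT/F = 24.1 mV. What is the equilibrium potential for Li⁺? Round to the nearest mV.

E = (24.1/z) · ln([Li⁺]_out/[Li⁺]_in) with z = +1.
= (24.1/1) · ln(2.37/3.88) = 24.10 · ln(0.6108)
= 24.10 · (-0.4929) = -11.88 mV

-12 mV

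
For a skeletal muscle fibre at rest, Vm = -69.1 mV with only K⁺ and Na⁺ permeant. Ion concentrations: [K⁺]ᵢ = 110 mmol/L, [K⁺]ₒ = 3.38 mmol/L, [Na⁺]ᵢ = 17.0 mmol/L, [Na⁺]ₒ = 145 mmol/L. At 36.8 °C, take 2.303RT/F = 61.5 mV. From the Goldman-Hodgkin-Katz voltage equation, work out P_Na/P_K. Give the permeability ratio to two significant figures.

0.034

Let α = P_Na/P_K. GHK: Vm = 61.5·log₁₀[(Kₒ + α·Naₒ)/(Kᵢ + α·Naᵢ)].
10^(Vm/61.5) = 10^(-69.1/61.5) = 0.075235
So 0.075235·(Kᵢ + α·Naᵢ) = Kₒ + α·Naₒ → α = (0.075235·110.0 − 3.38) / (145.0 − 0.075235·17.0)
α = (8.276 − 3.38) / (145.0 − 1.279) = 4.896/143.7 = 0.03407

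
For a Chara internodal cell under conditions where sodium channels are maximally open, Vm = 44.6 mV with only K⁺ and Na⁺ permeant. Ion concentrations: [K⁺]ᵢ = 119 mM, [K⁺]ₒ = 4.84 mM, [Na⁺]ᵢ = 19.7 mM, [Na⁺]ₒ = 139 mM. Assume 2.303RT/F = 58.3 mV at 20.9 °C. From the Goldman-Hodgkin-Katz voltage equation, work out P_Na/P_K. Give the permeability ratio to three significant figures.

Let α = P_Na/P_K. GHK: Vm = 58.3·log₁₀[(Kₒ + α·Naₒ)/(Kᵢ + α·Naᵢ)].
10^(Vm/58.3) = 10^(44.6/58.3) = 5.8211
So 5.8211·(Kᵢ + α·Naᵢ) = Kₒ + α·Naₒ → α = (5.8211·119.0 − 4.84) / (139.0 − 5.8211·19.7)
α = (692.7 − 4.84) / (139.0 − 114.7) = 687.9/24.32 = 28.28

28.3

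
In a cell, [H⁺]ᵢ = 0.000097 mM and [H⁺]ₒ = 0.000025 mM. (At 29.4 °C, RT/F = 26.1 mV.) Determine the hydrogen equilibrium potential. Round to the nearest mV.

-35 mV

E = (26.1/z) · ln([H⁺]_out/[H⁺]_in) with z = +1.
= (26.1/1) · ln(0.000025/0.000097) = 26.10 · ln(0.2577)
= 26.10 · (-1.3558) = -35.39 mV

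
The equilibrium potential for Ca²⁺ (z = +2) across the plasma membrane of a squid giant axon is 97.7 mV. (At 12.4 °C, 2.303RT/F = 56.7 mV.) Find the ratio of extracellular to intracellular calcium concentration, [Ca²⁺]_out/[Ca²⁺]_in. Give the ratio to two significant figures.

2800

log₁₀([out]/[in]) = E·z/(56.7) = 97.7 × 2 / 56.7 = 3.4462
[out]/[in] = 10^(3.4462) = 2794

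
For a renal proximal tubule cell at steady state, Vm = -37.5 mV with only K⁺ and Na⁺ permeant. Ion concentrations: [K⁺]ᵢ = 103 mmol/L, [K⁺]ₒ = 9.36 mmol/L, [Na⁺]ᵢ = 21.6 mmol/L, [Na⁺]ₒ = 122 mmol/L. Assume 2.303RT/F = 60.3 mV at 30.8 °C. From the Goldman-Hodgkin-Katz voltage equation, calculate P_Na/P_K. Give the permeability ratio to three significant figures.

0.130

Let α = P_Na/P_K. GHK: Vm = 60.3·log₁₀[(Kₒ + α·Naₒ)/(Kᵢ + α·Naᵢ)].
10^(Vm/60.3) = 10^(-37.5/60.3) = 0.23884
So 0.23884·(Kᵢ + α·Naᵢ) = Kₒ + α·Naₒ → α = (0.23884·103.0 − 9.36) / (122.0 − 0.23884·21.6)
α = (24.6 − 9.36) / (122.0 − 5.159) = 15.24/116.8 = 0.1304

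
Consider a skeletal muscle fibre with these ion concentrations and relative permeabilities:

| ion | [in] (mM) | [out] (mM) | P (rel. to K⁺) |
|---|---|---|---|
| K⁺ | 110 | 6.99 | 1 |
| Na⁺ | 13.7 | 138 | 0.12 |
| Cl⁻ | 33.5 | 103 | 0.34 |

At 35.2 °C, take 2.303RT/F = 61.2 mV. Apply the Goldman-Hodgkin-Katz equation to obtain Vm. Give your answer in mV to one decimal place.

Vm = 61.2 · log₁₀[(Σ P·[cation]ₒ + Σ P·[anion]ᵢ) / (Σ P·[cation]ᵢ + Σ P·[anion]ₒ)]
Numerator = 1×6.99 + 0.12×138 + 0.34×33.5 = 34.94
Denominator = 1×110 + 0.12×13.7 + 0.34×103 = 146.7
Vm = 61.2 · log₁₀(0.23823) = 61.2 × (-0.6230) = -38.13 mV

-38.1 mV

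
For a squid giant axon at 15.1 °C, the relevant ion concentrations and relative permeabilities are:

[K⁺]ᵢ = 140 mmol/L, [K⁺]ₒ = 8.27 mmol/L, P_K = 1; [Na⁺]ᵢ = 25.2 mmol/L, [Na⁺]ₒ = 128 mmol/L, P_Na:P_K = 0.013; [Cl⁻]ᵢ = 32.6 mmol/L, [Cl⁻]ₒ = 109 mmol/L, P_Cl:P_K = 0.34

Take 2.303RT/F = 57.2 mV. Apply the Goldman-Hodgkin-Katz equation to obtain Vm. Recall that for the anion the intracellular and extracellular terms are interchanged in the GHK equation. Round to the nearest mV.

Vm = 57.2 · log₁₀[(Σ P·[cation]ₒ + Σ P·[anion]ᵢ) / (Σ P·[cation]ᵢ + Σ P·[anion]ₒ)]
Numerator = 1×8.27 + 0.013×128 + 0.34×32.6 = 21.02
Denominator = 1×140 + 0.013×25.2 + 0.34×109 = 177.4
Vm = 57.2 · log₁₀(0.11849) = 57.2 × (-0.9263) = -52.99 mV

-53 mV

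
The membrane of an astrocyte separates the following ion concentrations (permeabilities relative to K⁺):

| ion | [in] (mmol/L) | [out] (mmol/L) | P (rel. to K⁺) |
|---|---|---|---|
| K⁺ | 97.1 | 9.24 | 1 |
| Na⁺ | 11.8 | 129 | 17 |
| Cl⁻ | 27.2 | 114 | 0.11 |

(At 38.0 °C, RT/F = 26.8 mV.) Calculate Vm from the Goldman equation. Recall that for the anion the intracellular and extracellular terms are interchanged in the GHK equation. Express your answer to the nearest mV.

53 mV

Vm = 26.8 · ln[(Σ P·[cation]ₒ + Σ P·[anion]ᵢ) / (Σ P·[cation]ᵢ + Σ P·[anion]ₒ)]
Numerator = 1×9.24 + 17×129 + 0.11×27.2 = 2205
Denominator = 1×97.1 + 17×11.8 + 0.11×114 = 310.2
Vm = 26.8 · ln(7.1081) = 26.8 × (1.9612) = 52.56 mV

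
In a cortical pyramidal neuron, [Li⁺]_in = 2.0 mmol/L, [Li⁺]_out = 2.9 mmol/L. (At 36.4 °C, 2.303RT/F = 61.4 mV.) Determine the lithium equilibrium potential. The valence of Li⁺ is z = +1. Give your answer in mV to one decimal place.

E = (61.4/z) · log₁₀([Li⁺]_out/[Li⁺]_in) with z = +1.
= (61.4/1) · log₁₀(2.9/2.0) = 61.40 · log₁₀(1.45)
= 61.40 · (0.1614) = 9.91 mV

9.9 mV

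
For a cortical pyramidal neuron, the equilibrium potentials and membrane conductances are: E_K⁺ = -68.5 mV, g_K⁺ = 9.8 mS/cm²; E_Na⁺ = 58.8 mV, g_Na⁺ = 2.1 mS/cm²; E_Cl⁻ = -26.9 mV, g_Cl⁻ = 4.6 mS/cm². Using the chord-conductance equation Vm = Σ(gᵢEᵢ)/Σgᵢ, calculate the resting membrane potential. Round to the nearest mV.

-41 mV

Σ gᵢEᵢ = 9.8·(-68.5) + 2.1·(58.8) + 4.6·(-26.9) = -671.56
Σ gᵢ = 9.8 + 2.1 + 4.6 = 16.5
Vm = -671.56 / 16.5 = -40.70 mV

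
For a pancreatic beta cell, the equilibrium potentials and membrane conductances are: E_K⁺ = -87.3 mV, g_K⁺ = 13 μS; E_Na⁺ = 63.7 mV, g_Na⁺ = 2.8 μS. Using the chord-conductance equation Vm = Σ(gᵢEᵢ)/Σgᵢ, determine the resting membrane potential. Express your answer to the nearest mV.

Σ gᵢEᵢ = 13·(-87.3) + 2.8·(63.7) = -956.54
Σ gᵢ = 13 + 2.8 = 15.8
Vm = -956.54 / 15.8 = -60.54 mV

-61 mV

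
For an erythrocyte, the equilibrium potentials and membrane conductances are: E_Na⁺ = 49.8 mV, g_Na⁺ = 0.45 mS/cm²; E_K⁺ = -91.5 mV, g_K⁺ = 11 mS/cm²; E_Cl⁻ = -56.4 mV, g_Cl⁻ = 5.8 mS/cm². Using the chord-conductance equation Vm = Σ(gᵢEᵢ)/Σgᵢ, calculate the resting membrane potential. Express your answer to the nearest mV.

Σ gᵢEᵢ = 0.45·(49.8) + 11·(-91.5) + 5.8·(-56.4) = -1311.21
Σ gᵢ = 0.45 + 11 + 5.8 = 17.25
Vm = -1311.21 / 17.25 = -76.01 mV

-76 mV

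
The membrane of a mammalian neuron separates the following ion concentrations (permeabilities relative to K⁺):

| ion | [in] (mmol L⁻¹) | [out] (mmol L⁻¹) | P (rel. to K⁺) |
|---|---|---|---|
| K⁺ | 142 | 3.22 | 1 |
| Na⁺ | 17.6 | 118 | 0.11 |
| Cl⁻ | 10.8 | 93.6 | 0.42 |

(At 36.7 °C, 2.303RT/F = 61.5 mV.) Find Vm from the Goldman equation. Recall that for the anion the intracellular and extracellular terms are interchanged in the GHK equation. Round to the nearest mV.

Vm = 61.5 · log₁₀[(Σ P·[cation]ₒ + Σ P·[anion]ᵢ) / (Σ P·[cation]ᵢ + Σ P·[anion]ₒ)]
Numerator = 1×3.22 + 0.11×118 + 0.42×10.8 = 20.74
Denominator = 1×142 + 0.11×17.6 + 0.42×93.6 = 183.2
Vm = 61.5 · log₁₀(0.11316) = 61.5 × (-0.9463) = -58.20 mV

-58 mV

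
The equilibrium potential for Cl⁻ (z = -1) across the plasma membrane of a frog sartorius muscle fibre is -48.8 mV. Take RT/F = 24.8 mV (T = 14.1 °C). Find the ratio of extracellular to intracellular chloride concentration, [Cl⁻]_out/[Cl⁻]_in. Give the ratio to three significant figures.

ln([out]/[in]) = E·z/(24.8) = -48.8 × -1 / 24.8 = 1.9677
[out]/[in] = e^(1.9677) = 7.155

7.15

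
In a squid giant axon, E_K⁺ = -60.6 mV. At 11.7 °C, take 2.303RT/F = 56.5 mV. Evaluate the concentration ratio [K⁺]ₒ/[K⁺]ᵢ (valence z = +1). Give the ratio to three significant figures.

0.0846

log₁₀([out]/[in]) = E·z/(56.5) = -60.6 × 1 / 56.5 = -1.0726
[out]/[in] = 10^(-1.0726) = 0.08461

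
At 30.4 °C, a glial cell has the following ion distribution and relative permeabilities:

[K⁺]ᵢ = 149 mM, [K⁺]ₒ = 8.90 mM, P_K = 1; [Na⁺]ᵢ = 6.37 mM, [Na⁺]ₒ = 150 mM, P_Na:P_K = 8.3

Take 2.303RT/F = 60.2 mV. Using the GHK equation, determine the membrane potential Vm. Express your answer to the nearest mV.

Vm = 60.2 · log₁₀[(Σ P·[cation]ₒ + Σ P·[anion]ᵢ) / (Σ P·[cation]ᵢ + Σ P·[anion]ₒ)]
Numerator = 1×8.90 + 8.3×150 = 1254
Denominator = 1×149 + 8.3×6.37 = 201.9
Vm = 60.2 · log₁₀(6.2114) = 60.2 × (0.7932) = 47.75 mV

48 mV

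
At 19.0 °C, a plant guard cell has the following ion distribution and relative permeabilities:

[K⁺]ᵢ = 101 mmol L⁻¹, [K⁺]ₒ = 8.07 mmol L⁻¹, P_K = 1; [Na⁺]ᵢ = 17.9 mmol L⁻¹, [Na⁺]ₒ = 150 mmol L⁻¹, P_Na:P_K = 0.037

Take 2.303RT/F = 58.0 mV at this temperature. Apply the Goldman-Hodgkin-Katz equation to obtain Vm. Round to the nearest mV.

Vm = 58.0 · log₁₀[(Σ P·[cation]ₒ + Σ P·[anion]ᵢ) / (Σ P·[cation]ᵢ + Σ P·[anion]ₒ)]
Numerator = 1×8.07 + 0.037×150 = 13.62
Denominator = 1×101 + 0.037×17.9 = 101.7
Vm = 58.0 · log₁₀(0.13397) = 58.0 × (-0.8730) = -50.63 mV

-51 mV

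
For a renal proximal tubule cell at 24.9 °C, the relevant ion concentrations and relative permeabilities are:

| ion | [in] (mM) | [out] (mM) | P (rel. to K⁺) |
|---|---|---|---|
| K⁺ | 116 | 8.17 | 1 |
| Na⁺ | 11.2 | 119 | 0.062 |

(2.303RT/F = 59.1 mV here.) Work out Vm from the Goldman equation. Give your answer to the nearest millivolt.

Vm = 59.1 · log₁₀[(Σ P·[cation]ₒ + Σ P·[anion]ᵢ) / (Σ P·[cation]ᵢ + Σ P·[anion]ₒ)]
Numerator = 1×8.17 + 0.062×119 = 15.55
Denominator = 1×116 + 0.062×11.2 = 116.7
Vm = 59.1 · log₁₀(0.13324) = 59.1 × (-0.8754) = -51.73 mV

-52 mV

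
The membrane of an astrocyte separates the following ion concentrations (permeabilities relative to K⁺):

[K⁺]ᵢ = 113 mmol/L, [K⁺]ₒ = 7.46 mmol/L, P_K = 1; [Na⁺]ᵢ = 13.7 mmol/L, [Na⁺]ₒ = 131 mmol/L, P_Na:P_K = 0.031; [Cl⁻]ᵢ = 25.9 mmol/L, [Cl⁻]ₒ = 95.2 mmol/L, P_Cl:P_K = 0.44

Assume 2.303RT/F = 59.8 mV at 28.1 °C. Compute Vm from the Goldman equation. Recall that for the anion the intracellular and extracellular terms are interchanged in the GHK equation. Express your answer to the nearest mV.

-50 mV

Vm = 59.8 · log₁₀[(Σ P·[cation]ₒ + Σ P·[anion]ᵢ) / (Σ P·[cation]ᵢ + Σ P·[anion]ₒ)]
Numerator = 1×7.46 + 0.031×131 + 0.44×25.9 = 22.92
Denominator = 1×113 + 0.031×13.7 + 0.44×95.2 = 155.3
Vm = 59.8 · log₁₀(0.14755) = 59.8 × (-0.8310) = -49.70 mV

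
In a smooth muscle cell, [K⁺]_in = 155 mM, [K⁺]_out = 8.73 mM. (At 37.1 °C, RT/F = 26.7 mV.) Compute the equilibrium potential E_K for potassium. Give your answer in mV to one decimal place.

-76.8 mV

E = (26.7/z) · ln([K⁺]_out/[K⁺]_in) with z = +1.
= (26.7/1) · ln(8.73/155) = 26.70 · ln(0.05632)
= 26.70 · (-2.8767) = -76.81 mV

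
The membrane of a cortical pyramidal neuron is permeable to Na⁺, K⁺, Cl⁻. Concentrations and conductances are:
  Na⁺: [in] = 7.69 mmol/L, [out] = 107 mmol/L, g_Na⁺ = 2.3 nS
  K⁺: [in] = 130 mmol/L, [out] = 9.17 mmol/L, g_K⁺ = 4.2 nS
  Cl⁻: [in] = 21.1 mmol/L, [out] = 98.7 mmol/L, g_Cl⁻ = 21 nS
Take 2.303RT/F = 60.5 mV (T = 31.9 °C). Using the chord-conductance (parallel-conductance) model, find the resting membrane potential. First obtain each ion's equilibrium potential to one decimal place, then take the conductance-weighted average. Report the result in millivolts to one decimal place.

-35.8 mV

E_Na⁺ = (60.5/1)·log₁₀(107/7.69) = 69.2 mV
E_K⁺ = (60.5/1)·log₁₀(9.17/130) = -69.7 mV
E_Cl⁻ = (60.5/-1)·log₁₀(98.7/21.1) = -40.5 mV
Vm = (Σ gᵢEᵢ)/(Σ gᵢ) = (2.3·69.2 + 4.2·-69.7 + 21·-40.5) / (2.3 + 4.2 + 21)
= -984.08 / 27.5 = -35.78 mV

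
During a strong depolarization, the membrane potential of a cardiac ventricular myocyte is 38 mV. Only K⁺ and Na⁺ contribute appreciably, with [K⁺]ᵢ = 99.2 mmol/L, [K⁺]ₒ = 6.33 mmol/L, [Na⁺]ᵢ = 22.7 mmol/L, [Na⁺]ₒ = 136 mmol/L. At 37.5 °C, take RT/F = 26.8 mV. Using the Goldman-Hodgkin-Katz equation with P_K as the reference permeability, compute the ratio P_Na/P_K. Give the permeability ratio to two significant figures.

9.5

Let α = P_Na/P_K. GHK: Vm = 26.8·ln[(Kₒ + α·Naₒ)/(Kᵢ + α·Naᵢ)].
e^(Vm/26.8) = e^(38.0/26.8) = 4.1285
So 4.1285·(Kᵢ + α·Naᵢ) = Kₒ + α·Naₒ → α = (4.1285·99.2 − 6.33) / (136.0 − 4.1285·22.7)
α = (409.5 − 6.33) / (136.0 − 93.72) = 403.2/42.28 = 9.536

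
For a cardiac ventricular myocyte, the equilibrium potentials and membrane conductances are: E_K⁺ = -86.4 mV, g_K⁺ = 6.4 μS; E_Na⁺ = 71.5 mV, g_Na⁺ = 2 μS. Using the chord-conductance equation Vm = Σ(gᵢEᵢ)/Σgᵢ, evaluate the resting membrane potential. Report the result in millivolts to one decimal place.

-48.8 mV

Σ gᵢEᵢ = 6.4·(-86.4) + 2·(71.5) = -409.96
Σ gᵢ = 6.4 + 2 = 8.4
Vm = -409.96 / 8.4 = -48.80 mV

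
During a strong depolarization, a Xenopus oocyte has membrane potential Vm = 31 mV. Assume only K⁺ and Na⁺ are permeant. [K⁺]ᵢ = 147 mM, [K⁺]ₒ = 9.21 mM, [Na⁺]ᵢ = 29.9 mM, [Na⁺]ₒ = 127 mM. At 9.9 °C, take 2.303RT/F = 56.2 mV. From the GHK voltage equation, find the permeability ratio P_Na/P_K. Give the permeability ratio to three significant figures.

Let α = P_Na/P_K. GHK: Vm = 56.2·log₁₀[(Kₒ + α·Naₒ)/(Kᵢ + α·Naᵢ)].
10^(Vm/56.2) = 10^(31.0/56.2) = 3.5612
So 3.5612·(Kᵢ + α·Naᵢ) = Kₒ + α·Naₒ → α = (3.5612·147.0 − 9.21) / (127.0 − 3.5612·29.9)
α = (523.5 − 9.21) / (127.0 − 106.5) = 514.3/20.52 = 25.06

25.1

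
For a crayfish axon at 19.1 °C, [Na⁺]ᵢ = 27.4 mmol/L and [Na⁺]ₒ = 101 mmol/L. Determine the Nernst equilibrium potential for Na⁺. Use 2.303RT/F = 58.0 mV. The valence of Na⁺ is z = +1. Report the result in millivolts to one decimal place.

32.9 mV

E = (58.0/z) · log₁₀([Na⁺]_out/[Na⁺]_in) with z = +1.
= (58.0/1) · log₁₀(101/27.4) = 58.00 · log₁₀(3.686)
= 58.00 · (0.5666) = 32.86 mV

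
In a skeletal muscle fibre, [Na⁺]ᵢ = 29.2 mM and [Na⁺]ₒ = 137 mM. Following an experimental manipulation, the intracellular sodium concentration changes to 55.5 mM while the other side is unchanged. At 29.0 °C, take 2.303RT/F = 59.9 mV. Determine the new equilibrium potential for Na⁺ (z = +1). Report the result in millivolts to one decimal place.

23.5 mV

After the shift: [Na⁺]_out = 137, [Na⁺]_in = 55.5 mM.
E_new = (59.9/1)·log₁₀(137/55.5) = 59.90 · (0.3924) = 23.51 mV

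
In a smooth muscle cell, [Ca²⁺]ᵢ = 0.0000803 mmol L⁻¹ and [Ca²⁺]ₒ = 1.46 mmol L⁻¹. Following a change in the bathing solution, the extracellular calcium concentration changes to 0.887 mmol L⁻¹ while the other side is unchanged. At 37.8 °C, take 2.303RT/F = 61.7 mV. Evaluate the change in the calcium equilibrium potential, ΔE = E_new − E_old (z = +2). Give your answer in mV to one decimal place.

E_old = (61.7/2)·log₁₀(1.46/0.0000803) = 131.41 mV
E_new = (61.7/2)·log₁₀(0.887/0.0000803) = 124.73 mV
ΔE = 124.73 − (131.41) = -6.68 mV

-6.7 mV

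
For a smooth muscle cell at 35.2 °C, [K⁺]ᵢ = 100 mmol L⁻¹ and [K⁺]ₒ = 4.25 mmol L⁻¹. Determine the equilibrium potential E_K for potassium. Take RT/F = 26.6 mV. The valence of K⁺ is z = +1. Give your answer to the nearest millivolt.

-84 mV

E = (26.6/z) · ln([K⁺]_out/[K⁺]_in) with z = +1.
= (26.6/1) · ln(4.25/100) = 26.60 · ln(0.0425)
= 26.60 · (-3.1583) = -84.01 mV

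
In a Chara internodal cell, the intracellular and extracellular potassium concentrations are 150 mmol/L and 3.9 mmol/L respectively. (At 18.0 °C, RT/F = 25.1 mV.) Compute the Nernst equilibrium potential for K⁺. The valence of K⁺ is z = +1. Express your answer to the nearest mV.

-92 mV

E = (25.1/z) · ln([K⁺]_out/[K⁺]_in) with z = +1.
= (25.1/1) · ln(3.9/150) = 25.10 · ln(0.026)
= 25.10 · (-3.6497) = -91.61 mV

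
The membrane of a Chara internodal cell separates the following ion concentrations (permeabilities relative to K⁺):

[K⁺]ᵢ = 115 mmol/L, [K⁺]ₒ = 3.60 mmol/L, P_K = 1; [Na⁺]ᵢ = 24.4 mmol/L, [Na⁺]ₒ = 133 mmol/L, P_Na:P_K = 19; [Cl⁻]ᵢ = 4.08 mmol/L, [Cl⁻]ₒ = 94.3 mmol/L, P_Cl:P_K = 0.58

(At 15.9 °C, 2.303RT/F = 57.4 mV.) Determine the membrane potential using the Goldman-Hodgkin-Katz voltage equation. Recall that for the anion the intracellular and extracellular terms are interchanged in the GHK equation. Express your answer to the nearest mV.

Vm = 57.4 · log₁₀[(Σ P·[cation]ₒ + Σ P·[anion]ᵢ) / (Σ P·[cation]ᵢ + Σ P·[anion]ₒ)]
Numerator = 1×3.60 + 19×133 + 0.58×4.08 = 2533
Denominator = 1×115 + 19×24.4 + 0.58×94.3 = 633.3
Vm = 57.4 · log₁₀(3.9997) = 57.4 × (0.6020) = 34.56 mV

35 mV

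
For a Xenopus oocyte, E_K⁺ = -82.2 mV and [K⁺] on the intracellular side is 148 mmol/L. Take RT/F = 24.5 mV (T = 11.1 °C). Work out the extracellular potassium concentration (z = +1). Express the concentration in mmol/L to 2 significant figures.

5.2 mmol/L

Nernst: E = (24.5/1) · ln([out]/[in]), so ln([out]/[in]) = -82.2 × 1 / 24.5 = -3.3551.
[out]/[in] = e^(-3.3551) = 0.03491.
[out] = 0.03491 × 148 = 5.166 mmol/L.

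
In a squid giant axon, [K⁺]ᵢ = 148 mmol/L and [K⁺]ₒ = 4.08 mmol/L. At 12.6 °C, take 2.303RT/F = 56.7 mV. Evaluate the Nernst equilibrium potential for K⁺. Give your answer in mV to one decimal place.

E = (56.7/z) · log₁₀([K⁺]_out/[K⁺]_in) with z = +1.
= (56.7/1) · log₁₀(4.08/148) = 56.70 · log₁₀(0.02757)
= 56.70 · (-1.5596) = -88.43 mV

-88.4 mV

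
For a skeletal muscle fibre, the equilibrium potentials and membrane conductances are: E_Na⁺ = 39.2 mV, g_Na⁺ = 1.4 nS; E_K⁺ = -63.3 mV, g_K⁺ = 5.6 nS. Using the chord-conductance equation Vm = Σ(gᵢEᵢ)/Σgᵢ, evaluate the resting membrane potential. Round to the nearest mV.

-43 mV

Σ gᵢEᵢ = 1.4·(39.2) + 5.6·(-63.3) = -299.60
Σ gᵢ = 1.4 + 5.6 = 7
Vm = -299.60 / 7 = -42.80 mV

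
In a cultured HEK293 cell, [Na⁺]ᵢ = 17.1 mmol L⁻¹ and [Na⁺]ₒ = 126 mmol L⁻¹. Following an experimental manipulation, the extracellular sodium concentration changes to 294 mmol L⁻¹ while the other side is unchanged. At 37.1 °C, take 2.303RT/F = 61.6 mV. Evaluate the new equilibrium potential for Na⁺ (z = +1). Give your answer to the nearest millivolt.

After the shift: [Na⁺]_out = 294, [Na⁺]_in = 17.1 mmol L⁻¹.
E_new = (61.6/1)·log₁₀(294/17.1) = 61.60 · (1.2354) = 76.10 mV

76 mV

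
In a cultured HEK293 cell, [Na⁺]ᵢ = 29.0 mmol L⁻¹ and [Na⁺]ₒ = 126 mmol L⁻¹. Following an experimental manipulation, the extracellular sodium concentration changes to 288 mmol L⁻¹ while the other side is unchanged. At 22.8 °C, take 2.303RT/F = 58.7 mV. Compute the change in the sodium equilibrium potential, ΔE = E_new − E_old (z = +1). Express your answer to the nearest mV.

E_old = (58.7/1)·log₁₀(126/29.0) = 37.45 mV
E_new = (58.7/1)·log₁₀(288/29.0) = 58.52 mV
ΔE = 58.52 − (37.45) = 21.07 mV

21 mV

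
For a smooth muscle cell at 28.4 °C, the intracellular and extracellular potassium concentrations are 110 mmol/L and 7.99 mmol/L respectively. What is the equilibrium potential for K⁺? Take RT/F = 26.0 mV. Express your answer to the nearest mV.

E = (26.0/z) · ln([K⁺]_out/[K⁺]_in) with z = +1.
= (26.0/1) · ln(7.99/110) = 26.00 · ln(0.07264)
= 26.00 · (-2.6223) = -68.18 mV

-68 mV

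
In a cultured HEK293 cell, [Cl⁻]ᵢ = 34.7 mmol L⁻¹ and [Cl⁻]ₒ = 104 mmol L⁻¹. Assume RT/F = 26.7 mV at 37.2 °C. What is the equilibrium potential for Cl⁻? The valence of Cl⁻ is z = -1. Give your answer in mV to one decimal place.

E = (26.7/z) · ln([Cl⁻]_out/[Cl⁻]_in) with z = -1.
For an anion, dividing by z = -1 reverses the sign.
= (26.7/-1) · ln(104/34.7) = -26.70 · ln(2.997)
= -26.70 · (1.0977) = -29.31 mV

-29.3 mV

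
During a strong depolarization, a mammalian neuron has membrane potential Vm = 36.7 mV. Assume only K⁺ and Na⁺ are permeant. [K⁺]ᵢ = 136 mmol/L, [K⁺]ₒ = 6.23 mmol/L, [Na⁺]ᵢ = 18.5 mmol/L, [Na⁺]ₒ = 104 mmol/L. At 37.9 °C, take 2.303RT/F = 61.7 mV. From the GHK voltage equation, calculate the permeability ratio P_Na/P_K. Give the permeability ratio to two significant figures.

Let α = P_Na/P_K. GHK: Vm = 61.7·log₁₀[(Kₒ + α·Naₒ)/(Kᵢ + α·Naᵢ)].
10^(Vm/61.7) = 10^(36.7/61.7) = 3.9338
So 3.9338·(Kᵢ + α·Naᵢ) = Kₒ + α·Naₒ → α = (3.9338·136.0 − 6.23) / (104.0 − 3.9338·18.5)
α = (535 − 6.23) / (104.0 − 72.78) = 528.8/31.22 = 16.93

17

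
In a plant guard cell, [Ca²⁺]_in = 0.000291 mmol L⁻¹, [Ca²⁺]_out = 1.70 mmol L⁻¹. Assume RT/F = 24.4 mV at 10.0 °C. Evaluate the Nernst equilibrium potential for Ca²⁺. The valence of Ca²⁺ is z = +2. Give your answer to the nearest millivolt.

E = (24.4/z) · ln([Ca²⁺]_out/[Ca²⁺]_in) with z = +2.
= (24.4/2) · ln(1.70/0.000291) = 12.20 · ln(5842)
= 12.20 · (8.6728) = 105.81 mV

106 mV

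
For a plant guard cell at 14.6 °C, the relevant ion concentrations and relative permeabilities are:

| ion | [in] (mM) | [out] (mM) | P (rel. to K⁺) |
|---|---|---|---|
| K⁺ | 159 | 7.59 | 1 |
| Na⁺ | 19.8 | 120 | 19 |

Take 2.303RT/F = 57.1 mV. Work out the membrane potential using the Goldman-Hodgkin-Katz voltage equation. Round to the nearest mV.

Vm = 57.1 · log₁₀[(Σ P·[cation]ₒ + Σ P·[anion]ᵢ) / (Σ P·[cation]ᵢ + Σ P·[anion]ₒ)]
Numerator = 1×7.59 + 19×120 = 2288
Denominator = 1×159 + 19×19.8 = 535.2
Vm = 57.1 · log₁₀(4.2743) = 57.1 × (0.6309) = 36.02 mV

36 mV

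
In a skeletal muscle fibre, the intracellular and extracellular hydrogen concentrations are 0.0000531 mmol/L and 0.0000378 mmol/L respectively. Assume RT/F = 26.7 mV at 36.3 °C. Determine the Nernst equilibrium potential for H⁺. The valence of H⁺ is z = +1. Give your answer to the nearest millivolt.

E = (26.7/z) · ln([H⁺]_out/[H⁺]_in) with z = +1.
= (26.7/1) · ln(0.0000378/0.0000531) = 26.70 · ln(0.7119)
= 26.70 · (-0.3399) = -9.07 mV

-9 mV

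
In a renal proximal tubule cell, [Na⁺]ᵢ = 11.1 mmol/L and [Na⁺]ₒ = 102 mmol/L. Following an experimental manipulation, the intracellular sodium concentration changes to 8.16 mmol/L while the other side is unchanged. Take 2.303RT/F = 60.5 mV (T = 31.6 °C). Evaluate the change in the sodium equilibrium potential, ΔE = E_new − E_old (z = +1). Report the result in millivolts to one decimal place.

8.1 mV

E_old = (60.5/1)·log₁₀(102/11.1) = 58.28 mV
E_new = (60.5/1)·log₁₀(102/8.16) = 66.36 mV
ΔE = 66.36 − (58.28) = 8.08 mV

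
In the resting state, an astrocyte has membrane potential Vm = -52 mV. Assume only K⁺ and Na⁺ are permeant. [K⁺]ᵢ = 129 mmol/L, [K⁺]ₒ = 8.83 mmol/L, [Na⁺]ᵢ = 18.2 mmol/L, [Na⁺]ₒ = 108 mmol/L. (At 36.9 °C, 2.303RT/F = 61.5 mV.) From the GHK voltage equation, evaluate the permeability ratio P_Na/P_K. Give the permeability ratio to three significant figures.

Let α = P_Na/P_K. GHK: Vm = 61.5·log₁₀[(Kₒ + α·Naₒ)/(Kᵢ + α·Naᵢ)].
10^(Vm/61.5) = 10^(-52.0/61.5) = 0.14272
So 0.14272·(Kᵢ + α·Naᵢ) = Kₒ + α·Naₒ → α = (0.14272·129.0 − 8.83) / (108.0 − 0.14272·18.2)
α = (18.41 − 8.83) / (108.0 − 2.597) = 9.58/105.4 = 0.09089

0.0909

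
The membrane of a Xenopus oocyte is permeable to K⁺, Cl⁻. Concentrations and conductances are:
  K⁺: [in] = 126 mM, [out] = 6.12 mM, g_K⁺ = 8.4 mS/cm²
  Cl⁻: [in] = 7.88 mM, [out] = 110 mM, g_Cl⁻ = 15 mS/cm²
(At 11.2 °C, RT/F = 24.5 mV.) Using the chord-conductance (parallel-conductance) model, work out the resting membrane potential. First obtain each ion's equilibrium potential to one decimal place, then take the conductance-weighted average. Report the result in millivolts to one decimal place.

E_K⁺ = (24.5/1)·ln(6.12/126) = -74.1 mV
E_Cl⁻ = (24.5/-1)·ln(110/7.88) = -64.6 mV
Vm = (Σ gᵢEᵢ)/(Σ gᵢ) = (8.4·-74.1 + 15·-64.6) / (8.4 + 15)
= -1591.44 / 23.4 = -68.01 mV

-68.0 mV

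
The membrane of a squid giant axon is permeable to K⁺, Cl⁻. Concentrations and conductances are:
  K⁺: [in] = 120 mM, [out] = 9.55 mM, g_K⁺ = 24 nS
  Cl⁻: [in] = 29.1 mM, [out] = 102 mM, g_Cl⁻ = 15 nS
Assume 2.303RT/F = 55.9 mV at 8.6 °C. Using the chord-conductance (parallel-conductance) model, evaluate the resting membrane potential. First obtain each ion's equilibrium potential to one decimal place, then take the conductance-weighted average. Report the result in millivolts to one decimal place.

E_K⁺ = (55.9/1)·log₁₀(9.55/120) = -61.4 mV
E_Cl⁻ = (55.9/-1)·log₁₀(102/29.1) = -30.4 mV
Vm = (Σ gᵢEᵢ)/(Σ gᵢ) = (24·-61.4 + 15·-30.4) / (24 + 15)
= -1929.60 / 39 = -49.48 mV

-49.5 mV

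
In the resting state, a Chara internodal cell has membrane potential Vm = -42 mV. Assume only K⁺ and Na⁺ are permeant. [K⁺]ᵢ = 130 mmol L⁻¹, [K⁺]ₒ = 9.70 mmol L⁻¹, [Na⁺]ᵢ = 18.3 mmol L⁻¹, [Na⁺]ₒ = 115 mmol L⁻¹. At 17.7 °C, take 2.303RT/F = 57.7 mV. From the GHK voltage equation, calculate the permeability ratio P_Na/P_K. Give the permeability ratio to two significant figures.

Let α = P_Na/P_K. GHK: Vm = 57.7·log₁₀[(Kₒ + α·Naₒ)/(Kᵢ + α·Naᵢ)].
10^(Vm/57.7) = 10^(-42.0/57.7) = 0.18711
So 0.18711·(Kᵢ + α·Naᵢ) = Kₒ + α·Naₒ → α = (0.18711·130.0 − 9.7) / (115.0 − 0.18711·18.3)
α = (24.32 − 9.7) / (115.0 − 3.424) = 14.62/111.6 = 0.1311

0.13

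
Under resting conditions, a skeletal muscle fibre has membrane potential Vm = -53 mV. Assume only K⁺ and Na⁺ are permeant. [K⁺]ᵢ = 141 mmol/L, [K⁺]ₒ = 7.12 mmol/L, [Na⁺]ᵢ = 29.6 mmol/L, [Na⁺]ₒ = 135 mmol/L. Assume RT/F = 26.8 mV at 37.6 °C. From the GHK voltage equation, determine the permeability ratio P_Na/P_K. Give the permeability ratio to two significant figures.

0.095

Let α = P_Na/P_K. GHK: Vm = 26.8·ln[(Kₒ + α·Naₒ)/(Kᵢ + α·Naᵢ)].
e^(Vm/26.8) = e^(-53.0/26.8) = 0.1384
So 0.1384·(Kᵢ + α·Naᵢ) = Kₒ + α·Naₒ → α = (0.1384·141.0 − 7.12) / (135.0 − 0.1384·29.6)
α = (19.51 − 7.12) / (135.0 − 4.097) = 12.39/130.9 = 0.09468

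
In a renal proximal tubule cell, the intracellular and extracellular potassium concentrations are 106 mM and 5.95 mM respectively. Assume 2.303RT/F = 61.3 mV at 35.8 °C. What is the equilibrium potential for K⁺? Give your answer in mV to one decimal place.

-76.7 mV

E = (61.3/z) · log₁₀([K⁺]_out/[K⁺]_in) with z = +1.
= (61.3/1) · log₁₀(5.95/106) = 61.30 · log₁₀(0.05613)
= 61.30 · (-1.2508) = -76.67 mV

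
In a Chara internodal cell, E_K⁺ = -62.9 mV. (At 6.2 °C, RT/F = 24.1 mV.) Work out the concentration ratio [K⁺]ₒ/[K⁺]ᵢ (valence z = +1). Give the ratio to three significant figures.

0.0735

ln([out]/[in]) = E·z/(24.1) = -62.9 × 1 / 24.1 = -2.6100
[out]/[in] = e^(-2.6100) = 0.07354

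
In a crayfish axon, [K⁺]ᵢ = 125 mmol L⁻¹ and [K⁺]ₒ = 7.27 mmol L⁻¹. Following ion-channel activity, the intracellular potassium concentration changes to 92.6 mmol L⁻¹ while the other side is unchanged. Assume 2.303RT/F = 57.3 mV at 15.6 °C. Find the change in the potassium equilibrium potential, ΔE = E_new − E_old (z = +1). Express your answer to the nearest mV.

E_old = (57.3/1)·log₁₀(7.27/125) = -70.79 mV
E_new = (57.3/1)·log₁₀(7.27/92.6) = -63.32 mV
ΔE = -63.32 − (-70.79) = 7.47 mV

7 mV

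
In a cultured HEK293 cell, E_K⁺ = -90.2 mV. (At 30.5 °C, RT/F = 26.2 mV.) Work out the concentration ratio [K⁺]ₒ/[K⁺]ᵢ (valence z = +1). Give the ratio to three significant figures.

ln([out]/[in]) = E·z/(26.2) = -90.2 × 1 / 26.2 = -3.4427
[out]/[in] = e^(-3.4427) = 0.03198

0.0320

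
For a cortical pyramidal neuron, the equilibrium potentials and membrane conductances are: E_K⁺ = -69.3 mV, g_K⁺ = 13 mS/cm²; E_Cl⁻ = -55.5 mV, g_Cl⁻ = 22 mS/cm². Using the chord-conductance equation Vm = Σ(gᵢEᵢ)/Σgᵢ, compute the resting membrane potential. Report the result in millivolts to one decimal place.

-60.6 mV

Σ gᵢEᵢ = 13·(-69.3) + 22·(-55.5) = -2121.90
Σ gᵢ = 13 + 22 = 35
Vm = -2121.90 / 35 = -60.63 mV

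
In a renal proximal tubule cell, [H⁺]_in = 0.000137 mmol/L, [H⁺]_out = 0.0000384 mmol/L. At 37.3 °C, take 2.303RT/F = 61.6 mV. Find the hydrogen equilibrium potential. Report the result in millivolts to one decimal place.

E = (61.6/z) · log₁₀([H⁺]_out/[H⁺]_in) with z = +1.
= (61.6/1) · log₁₀(0.0000384/0.000137) = 61.60 · log₁₀(0.2803)
= 61.60 · (-0.5524) = -34.03 mV

-34.0 mV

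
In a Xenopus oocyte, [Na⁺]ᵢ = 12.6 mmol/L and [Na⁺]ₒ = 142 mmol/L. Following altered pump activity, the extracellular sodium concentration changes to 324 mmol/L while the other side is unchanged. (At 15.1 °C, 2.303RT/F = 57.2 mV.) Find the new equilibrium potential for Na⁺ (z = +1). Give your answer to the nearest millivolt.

81 mV

After the shift: [Na⁺]_out = 324, [Na⁺]_in = 12.6 mmol/L.
E_new = (57.2/1)·log₁₀(324/12.6) = 57.20 · (1.4102) = 80.66 mV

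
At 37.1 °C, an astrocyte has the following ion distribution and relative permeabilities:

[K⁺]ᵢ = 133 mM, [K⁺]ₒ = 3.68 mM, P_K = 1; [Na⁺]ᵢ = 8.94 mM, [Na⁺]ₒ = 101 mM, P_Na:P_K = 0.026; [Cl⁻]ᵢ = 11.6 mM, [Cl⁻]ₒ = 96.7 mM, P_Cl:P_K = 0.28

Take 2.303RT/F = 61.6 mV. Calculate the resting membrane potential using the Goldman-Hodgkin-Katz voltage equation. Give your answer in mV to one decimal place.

-75.4 mV

Vm = 61.6 · log₁₀[(Σ P·[cation]ₒ + Σ P·[anion]ᵢ) / (Σ P·[cation]ᵢ + Σ P·[anion]ₒ)]
Numerator = 1×3.68 + 0.026×101 + 0.28×11.6 = 9.554
Denominator = 1×133 + 0.026×8.94 + 0.28×96.7 = 160.3
Vm = 61.6 · log₁₀(0.059598) = 61.6 × (-1.2248) = -75.45 mV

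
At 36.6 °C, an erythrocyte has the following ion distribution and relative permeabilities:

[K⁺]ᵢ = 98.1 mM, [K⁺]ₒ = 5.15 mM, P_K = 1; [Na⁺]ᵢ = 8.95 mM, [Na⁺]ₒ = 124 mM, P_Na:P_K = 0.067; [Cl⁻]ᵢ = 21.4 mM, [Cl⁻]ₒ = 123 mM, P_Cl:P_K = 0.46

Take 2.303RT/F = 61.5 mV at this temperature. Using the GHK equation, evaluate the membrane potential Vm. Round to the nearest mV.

-51 mV

Vm = 61.5 · log₁₀[(Σ P·[cation]ₒ + Σ P·[anion]ᵢ) / (Σ P·[cation]ᵢ + Σ P·[anion]ₒ)]
Numerator = 1×5.15 + 0.067×124 + 0.46×21.4 = 23.3
Denominator = 1×98.1 + 0.067×8.95 + 0.46×123 = 155.3
Vm = 61.5 · log₁₀(0.15006) = 61.5 × (-0.8237) = -50.66 mV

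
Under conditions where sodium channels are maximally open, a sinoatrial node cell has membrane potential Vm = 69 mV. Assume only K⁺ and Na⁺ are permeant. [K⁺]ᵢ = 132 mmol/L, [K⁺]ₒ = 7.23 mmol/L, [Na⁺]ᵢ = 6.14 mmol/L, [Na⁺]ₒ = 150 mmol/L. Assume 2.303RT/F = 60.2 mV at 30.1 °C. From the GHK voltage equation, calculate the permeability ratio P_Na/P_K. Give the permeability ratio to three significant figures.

28.8

Let α = P_Na/P_K. GHK: Vm = 60.2·log₁₀[(Kₒ + α·Naₒ)/(Kᵢ + α·Naᵢ)].
10^(Vm/60.2) = 10^(69.0/60.2) = 14.002
So 14.002·(Kᵢ + α·Naᵢ) = Kₒ + α·Naₒ → α = (14.002·132.0 − 7.23) / (150.0 − 14.002·6.14)
α = (1848 − 7.23) / (150.0 − 85.97) = 1841/64.03 = 28.75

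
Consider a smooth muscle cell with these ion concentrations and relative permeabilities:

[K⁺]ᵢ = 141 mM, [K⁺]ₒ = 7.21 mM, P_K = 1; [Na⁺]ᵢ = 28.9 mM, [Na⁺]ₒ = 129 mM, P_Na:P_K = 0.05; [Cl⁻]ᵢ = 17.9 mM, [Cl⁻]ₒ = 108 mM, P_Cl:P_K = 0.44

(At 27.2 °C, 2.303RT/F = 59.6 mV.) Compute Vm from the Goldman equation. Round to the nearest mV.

-56 mV

Vm = 59.6 · log₁₀[(Σ P·[cation]ₒ + Σ P·[anion]ᵢ) / (Σ P·[cation]ᵢ + Σ P·[anion]ₒ)]
Numerator = 1×7.21 + 0.05×129 + 0.44×17.9 = 21.54
Denominator = 1×141 + 0.05×28.9 + 0.44×108 = 190
Vm = 59.6 · log₁₀(0.11337) = 59.6 × (-0.9455) = -56.35 mV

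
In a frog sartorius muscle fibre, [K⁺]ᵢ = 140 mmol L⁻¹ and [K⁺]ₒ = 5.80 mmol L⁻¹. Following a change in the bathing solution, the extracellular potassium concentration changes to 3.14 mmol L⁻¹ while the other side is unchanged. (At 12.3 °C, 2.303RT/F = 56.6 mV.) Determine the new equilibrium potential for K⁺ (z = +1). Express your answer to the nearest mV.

-93 mV

After the shift: [K⁺]_out = 3.14, [K⁺]_in = 140 mmol L⁻¹.
E_new = (56.6/1)·log₁₀(3.14/140) = 56.60 · (-1.6492) = -93.34 mV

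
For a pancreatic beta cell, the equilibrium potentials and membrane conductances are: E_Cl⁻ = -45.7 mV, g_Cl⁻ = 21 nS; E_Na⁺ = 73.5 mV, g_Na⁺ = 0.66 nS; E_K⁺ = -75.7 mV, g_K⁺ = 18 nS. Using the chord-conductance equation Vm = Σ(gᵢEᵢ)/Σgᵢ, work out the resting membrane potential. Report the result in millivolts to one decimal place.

Σ gᵢEᵢ = 21·(-45.7) + 0.66·(73.5) + 18·(-75.7) = -2273.79
Σ gᵢ = 21 + 0.66 + 18 = 39.66
Vm = -2273.79 / 39.66 = -57.33 mV

-57.3 mV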